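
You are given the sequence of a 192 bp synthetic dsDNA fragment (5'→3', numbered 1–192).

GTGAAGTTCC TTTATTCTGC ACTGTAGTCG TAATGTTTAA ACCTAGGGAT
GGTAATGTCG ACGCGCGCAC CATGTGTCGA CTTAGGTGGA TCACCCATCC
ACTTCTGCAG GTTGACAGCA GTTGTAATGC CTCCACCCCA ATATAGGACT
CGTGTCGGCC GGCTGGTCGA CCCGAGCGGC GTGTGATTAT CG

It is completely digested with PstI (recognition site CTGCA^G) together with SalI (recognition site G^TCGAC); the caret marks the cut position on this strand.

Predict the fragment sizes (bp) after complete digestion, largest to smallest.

The PstI site (CTGCAG) starts at position 105.
PstI cuts after base 5 of each site (before the last base), so after position 109.
SalI sites (GTCGAC) start at positions 57, 76, 166.
SalI cuts after the first base of each site, so after positions 57, 76, 166.
Combined cut positions: 57, 76, 109, 166.
Linear molecule, 4 cuts → 5 fragments:
  1–57 → 57 bp
  58–76 → 19 bp
  77–109 → 33 bp
  110–166 → 57 bp
  167–192 → 26 bp
Sorted largest to smallest: 57, 57, 33, 26, 19 bp.

57, 57, 33, 26, 19 bp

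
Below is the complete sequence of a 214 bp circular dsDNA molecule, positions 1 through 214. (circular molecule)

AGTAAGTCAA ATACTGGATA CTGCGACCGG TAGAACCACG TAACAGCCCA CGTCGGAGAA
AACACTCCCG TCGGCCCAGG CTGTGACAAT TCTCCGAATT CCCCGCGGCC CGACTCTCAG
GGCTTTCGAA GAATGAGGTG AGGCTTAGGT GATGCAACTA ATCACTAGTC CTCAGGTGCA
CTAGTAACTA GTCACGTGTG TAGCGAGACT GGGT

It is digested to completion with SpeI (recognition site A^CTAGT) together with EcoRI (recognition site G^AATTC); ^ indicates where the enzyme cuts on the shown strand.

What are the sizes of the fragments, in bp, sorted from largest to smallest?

SpeI sites (ACTAGT) start at positions 164, 180, 187.
SpeI cuts after the first base of each site, so after positions 164, 180, 187.
The EcoRI site (GAATTC) starts at position 96.
EcoRI cuts after the first base of each site, so after position 96.
Combined cut positions: 96, 164, 180, 187.
Circular molecule, 4 cuts → 4 fragments:
  97–164 → 68 bp
  165–180 → 16 bp
  181–187 → 7 bp
  188–214 then 1–96 → 27 + 96 = 123 bp
Sorted largest to smallest: 123, 68, 16, 7 bp.

123, 68, 16, 7 bp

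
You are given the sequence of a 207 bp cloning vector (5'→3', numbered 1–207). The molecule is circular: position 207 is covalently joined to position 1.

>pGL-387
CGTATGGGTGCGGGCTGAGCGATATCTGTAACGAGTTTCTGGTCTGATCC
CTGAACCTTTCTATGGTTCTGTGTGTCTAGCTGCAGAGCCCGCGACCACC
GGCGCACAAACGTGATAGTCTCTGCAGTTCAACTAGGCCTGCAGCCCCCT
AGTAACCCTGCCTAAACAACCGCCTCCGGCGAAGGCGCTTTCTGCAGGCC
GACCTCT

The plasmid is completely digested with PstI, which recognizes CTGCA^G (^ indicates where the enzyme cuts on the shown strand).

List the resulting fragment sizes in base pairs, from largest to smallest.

96, 53, 41, 17 bp

PstI sites (CTGCAG) start at positions 81, 122, 139, 192.
PstI cuts after base 5 of each site (before the last base), so after positions 85, 126, 143, 196.
Circular molecule, 4 cuts → 4 fragments:
  86–126 → 41 bp
  127–143 → 17 bp
  144–196 → 53 bp
  197–207 then 1–85 → 11 + 85 = 96 bp
Sorted largest to smallest: 96, 53, 41, 17 bp.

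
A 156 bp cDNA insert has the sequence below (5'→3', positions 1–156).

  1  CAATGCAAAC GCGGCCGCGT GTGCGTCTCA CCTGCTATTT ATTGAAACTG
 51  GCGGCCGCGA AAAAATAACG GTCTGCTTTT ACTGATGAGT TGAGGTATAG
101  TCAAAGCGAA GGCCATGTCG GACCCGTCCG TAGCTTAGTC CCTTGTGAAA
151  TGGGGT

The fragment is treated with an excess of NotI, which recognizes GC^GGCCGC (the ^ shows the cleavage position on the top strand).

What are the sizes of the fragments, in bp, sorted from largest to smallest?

NotI sites (GCGGCCGC) start at positions 11, 51.
NotI cuts after base 2 of each site, so after positions 12, 52.
Linear molecule, 2 cuts → 3 fragments:
  1–12 → 12 bp
  13–52 → 40 bp
  53–156 → 104 bp
Sorted largest to smallest: 104, 40, 12 bp.

104, 40, 12 bp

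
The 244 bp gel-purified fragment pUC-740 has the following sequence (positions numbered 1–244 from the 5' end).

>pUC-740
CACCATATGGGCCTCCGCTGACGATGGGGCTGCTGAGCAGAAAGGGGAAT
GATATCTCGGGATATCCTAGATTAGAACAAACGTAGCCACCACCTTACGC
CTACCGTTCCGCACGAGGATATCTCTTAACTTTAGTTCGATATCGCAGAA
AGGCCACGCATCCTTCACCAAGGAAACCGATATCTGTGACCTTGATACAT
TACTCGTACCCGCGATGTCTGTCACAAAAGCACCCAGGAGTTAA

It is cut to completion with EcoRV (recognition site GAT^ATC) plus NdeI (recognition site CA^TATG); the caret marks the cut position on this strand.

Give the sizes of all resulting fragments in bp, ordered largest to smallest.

EcoRV sites (GATATC) start at positions 51, 61, 118, 139, 179.
EcoRV cuts after base 3 of each site, so after positions 53, 63, 120, 141, 181.
The NdeI site (CATATG) starts at position 4.
NdeI cuts after base 2 of each site, so after position 5.
Combined cut positions: 5, 53, 63, 120, 141, 181.
Linear molecule, 6 cuts → 7 fragments:
  1–5 → 5 bp
  6–53 → 48 bp
  54–63 → 10 bp
  64–120 → 57 bp
  121–141 → 21 bp
  142–181 → 40 bp
  182–244 → 63 bp
Sorted largest to smallest: 63, 57, 48, 40, 21, 10, 5 bp.

63, 57, 48, 40, 21, 10, 5 bp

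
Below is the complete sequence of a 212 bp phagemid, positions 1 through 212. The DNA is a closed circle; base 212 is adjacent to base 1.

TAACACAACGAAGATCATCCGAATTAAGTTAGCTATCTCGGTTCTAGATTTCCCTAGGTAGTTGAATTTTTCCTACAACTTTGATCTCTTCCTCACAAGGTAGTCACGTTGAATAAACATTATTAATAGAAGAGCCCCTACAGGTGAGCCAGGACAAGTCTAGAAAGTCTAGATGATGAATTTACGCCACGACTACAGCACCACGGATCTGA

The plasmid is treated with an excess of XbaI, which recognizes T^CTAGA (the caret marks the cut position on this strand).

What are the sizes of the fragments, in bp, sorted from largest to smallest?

116, 87, 9 bp

XbaI sites (TCTAGA) start at positions 43, 159, 168.
XbaI cuts after the first base of each site, so after positions 43, 159, 168.
Circular molecule, 3 cuts → 3 fragments:
  44–159 → 116 bp
  160–168 → 9 bp
  169–212 then 1–43 → 44 + 43 = 87 bp
Sorted largest to smallest: 116, 87, 9 bp.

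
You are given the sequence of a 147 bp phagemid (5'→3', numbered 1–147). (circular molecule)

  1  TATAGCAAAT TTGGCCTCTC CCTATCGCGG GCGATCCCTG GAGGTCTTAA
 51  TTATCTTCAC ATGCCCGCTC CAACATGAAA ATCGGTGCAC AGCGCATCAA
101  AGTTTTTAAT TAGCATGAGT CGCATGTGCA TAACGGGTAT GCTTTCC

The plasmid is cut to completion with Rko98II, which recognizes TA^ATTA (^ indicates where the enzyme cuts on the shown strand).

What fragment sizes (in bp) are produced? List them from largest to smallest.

Rko98II sites (TAATTA) start at positions 48, 107.
Rko98II cuts after base 2 of each site, so after positions 49, 108.
Circular molecule, 2 cuts → 2 fragments:
  50–108 → 59 bp
  109–147 then 1–49 → 39 + 49 = 88 bp
Sorted largest to smallest: 88, 59 bp.

88, 59 bp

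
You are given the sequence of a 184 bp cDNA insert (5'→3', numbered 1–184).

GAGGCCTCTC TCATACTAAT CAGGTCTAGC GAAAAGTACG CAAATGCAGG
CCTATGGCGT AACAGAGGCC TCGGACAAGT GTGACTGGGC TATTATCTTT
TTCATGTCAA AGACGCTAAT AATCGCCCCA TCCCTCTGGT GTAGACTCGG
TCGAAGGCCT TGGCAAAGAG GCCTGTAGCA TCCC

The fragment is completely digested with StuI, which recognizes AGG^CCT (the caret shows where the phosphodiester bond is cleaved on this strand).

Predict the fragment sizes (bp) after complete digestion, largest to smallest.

89, 46, 18, 14, 13, 4 bp

StuI sites (AGGCCT) start at positions 2, 48, 66, 155, 169.
StuI cuts after base 3 of each site, so after positions 4, 50, 68, 157, 171.
Linear molecule, 5 cuts → 6 fragments:
  1–4 → 4 bp
  5–50 → 46 bp
  51–68 → 18 bp
  69–157 → 89 bp
  158–171 → 14 bp
  172–184 → 13 bp
Sorted largest to smallest: 89, 46, 18, 14, 13, 4 bp.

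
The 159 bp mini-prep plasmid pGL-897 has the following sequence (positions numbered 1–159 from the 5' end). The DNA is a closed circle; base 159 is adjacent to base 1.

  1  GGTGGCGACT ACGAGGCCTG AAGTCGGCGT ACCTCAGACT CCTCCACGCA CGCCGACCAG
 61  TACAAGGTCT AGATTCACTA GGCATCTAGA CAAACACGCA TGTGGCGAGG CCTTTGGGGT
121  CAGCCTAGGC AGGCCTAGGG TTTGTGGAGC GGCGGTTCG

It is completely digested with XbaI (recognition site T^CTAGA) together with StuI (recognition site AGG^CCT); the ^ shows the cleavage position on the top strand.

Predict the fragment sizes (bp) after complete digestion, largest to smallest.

XbaI sites (TCTAGA) start at positions 68, 85.
XbaI cuts after the first base of each site, so after positions 68, 85.
StuI sites (AGGCCT) start at positions 14, 108, 131.
StuI cuts after base 3 of each site, so after positions 16, 110, 133.
Combined cut positions: 16, 68, 85, 110, 133.
Circular molecule, 5 cuts → 5 fragments:
  17–68 → 52 bp
  69–85 → 17 bp
  86–110 → 25 bp
  111–133 → 23 bp
  134–159 then 1–16 → 26 + 16 = 42 bp
Sorted largest to smallest: 52, 42, 25, 23, 17 bp.

52, 42, 25, 23, 17 bp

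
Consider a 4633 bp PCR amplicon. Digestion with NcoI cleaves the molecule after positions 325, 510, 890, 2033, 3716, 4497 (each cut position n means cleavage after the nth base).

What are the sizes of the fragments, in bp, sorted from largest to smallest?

1683, 1143, 781, 380, 325, 185, 136 bp

Linear molecule, 6 cuts → 7 fragments:
  325 − 0 = 325 bp
  510 − 325 = 185 bp
  890 − 510 = 380 bp
  2033 − 890 = 1143 bp
  3716 − 2033 = 1683 bp
  4497 − 3716 = 781 bp
  4633 − 4497 = 136 bp
Sorted largest to smallest: 1683, 1143, 781, 380, 325, 185, 136 bp.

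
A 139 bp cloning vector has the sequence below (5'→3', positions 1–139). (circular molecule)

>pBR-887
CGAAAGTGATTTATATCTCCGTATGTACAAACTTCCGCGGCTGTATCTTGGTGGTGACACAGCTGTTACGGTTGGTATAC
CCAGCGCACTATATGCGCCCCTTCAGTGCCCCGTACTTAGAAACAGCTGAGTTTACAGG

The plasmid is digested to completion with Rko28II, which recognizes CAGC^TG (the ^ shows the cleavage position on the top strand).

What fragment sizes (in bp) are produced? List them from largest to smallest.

75, 64 bp

Rko28II sites (CAGCTG) start at positions 60, 124.
Rko28II cuts after base 4 of each site, so after positions 63, 127.
Circular molecule, 2 cuts → 2 fragments:
  64–127 → 64 bp
  128–139 then 1–63 → 12 + 63 = 75 bp
Sorted largest to smallest: 75, 64 bp.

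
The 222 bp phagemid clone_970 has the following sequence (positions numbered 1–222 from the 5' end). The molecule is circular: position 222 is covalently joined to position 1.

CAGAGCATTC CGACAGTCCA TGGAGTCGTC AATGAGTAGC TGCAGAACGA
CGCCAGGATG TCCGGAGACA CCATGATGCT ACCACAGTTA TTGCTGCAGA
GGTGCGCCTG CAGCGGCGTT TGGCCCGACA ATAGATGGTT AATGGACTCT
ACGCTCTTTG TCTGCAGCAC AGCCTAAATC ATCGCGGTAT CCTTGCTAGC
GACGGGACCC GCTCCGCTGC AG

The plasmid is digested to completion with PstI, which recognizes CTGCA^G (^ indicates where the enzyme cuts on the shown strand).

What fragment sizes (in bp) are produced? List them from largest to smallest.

55, 54, 54, 45, 14 bp

PstI sites (CTGCAG) start at positions 40, 94, 108, 162, 217.
PstI cuts after base 5 of each site (before the last base), so after positions 44, 98, 112, 166, 221.
Circular molecule, 5 cuts → 5 fragments:
  45–98 → 54 bp
  99–112 → 14 bp
  113–166 → 54 bp
  167–221 → 55 bp
  222–222 then 1–44 → 1 + 44 = 45 bp
Sorted largest to smallest: 55, 54, 54, 45, 14 bp.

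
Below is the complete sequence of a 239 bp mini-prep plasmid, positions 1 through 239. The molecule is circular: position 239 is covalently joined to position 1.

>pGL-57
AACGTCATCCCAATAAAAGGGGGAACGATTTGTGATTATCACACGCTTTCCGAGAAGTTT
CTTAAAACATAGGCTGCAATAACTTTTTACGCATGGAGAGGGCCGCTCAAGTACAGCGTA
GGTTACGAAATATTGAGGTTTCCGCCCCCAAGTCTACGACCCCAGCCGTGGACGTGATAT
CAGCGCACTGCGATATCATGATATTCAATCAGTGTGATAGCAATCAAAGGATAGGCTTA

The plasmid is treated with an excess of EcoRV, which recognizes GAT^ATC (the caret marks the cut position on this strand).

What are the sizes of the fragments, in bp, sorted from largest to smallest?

223, 16 bp

EcoRV sites (GATATC) start at positions 176, 192.
EcoRV cuts after base 3 of each site, so after positions 178, 194.
Circular molecule, 2 cuts → 2 fragments:
  179–194 → 16 bp
  195–239 then 1–178 → 45 + 178 = 223 bp
Sorted largest to smallest: 223, 16 bp.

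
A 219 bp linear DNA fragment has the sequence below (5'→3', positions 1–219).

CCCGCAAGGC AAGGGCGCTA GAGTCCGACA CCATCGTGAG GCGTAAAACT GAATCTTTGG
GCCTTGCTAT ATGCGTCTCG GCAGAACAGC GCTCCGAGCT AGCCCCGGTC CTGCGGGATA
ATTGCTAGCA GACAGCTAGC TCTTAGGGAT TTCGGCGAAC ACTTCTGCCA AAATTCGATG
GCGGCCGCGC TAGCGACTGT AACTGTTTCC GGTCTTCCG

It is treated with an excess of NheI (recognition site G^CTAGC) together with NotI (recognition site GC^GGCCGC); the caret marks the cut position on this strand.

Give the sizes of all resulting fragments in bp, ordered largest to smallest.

NheI sites (GCTAGC) start at positions 98, 124, 135, 189.
NheI cuts after the first base of each site, so after positions 98, 124, 135, 189.
The NotI site (GCGGCCGC) starts at position 181.
NotI cuts after base 2 of each site, so after position 182.
Combined cut positions: 98, 124, 135, 182, 189.
Linear molecule, 5 cuts → 6 fragments:
  1–98 → 98 bp
  99–124 → 26 bp
  125–135 → 11 bp
  136–182 → 47 bp
  183–189 → 7 bp
  190–219 → 30 bp
Sorted largest to smallest: 98, 47, 30, 26, 11, 7 bp.

98, 47, 30, 26, 11, 7 bp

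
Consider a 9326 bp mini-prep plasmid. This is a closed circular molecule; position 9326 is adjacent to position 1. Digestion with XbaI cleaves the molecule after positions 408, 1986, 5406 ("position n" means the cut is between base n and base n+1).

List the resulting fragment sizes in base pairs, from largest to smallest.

Circular molecule, 3 cuts → 3 fragments:
  1986 − 408 = 1578 bp
  5406 − 1986 = 3420 bp
  wrap: 9326 − 5406 + 408 = 4328 bp
Sorted largest to smallest: 4328, 3420, 1578 bp.

4328, 3420, 1578 bp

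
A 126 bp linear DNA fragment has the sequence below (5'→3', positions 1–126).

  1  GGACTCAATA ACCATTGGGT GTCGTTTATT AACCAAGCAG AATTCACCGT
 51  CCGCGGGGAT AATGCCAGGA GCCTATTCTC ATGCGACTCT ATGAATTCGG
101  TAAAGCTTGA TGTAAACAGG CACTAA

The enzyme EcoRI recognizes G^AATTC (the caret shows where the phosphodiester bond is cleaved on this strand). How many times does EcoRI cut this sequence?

2

GAATTC occurs starting at positions 40, 93.
EcoRI cuts at 2 sites.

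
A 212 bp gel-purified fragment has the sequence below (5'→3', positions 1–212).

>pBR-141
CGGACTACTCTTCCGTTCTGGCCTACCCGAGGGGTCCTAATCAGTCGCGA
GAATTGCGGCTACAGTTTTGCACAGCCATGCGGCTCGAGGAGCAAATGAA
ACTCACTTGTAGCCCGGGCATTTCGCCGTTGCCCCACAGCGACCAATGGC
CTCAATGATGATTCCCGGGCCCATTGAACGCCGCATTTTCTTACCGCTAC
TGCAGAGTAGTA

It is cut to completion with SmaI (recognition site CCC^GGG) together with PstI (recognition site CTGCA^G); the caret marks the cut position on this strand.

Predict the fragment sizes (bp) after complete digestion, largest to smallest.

115, 51, 38, 8 bp

SmaI sites (CCCGGG) start at positions 113, 164.
SmaI cuts after base 3 of each site, so after positions 115, 166.
The PstI site (CTGCAG) starts at position 200.
PstI cuts after base 5 of each site (before the last base), so after position 204.
Combined cut positions: 115, 166, 204.
Linear molecule, 3 cuts → 4 fragments:
  1–115 → 115 bp
  116–166 → 51 bp
  167–204 → 38 bp
  205–212 → 8 bp
Sorted largest to smallest: 115, 51, 38, 8 bp.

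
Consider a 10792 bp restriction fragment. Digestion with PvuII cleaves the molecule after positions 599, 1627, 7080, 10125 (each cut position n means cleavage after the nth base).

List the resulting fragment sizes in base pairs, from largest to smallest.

Linear molecule, 4 cuts → 5 fragments:
  599 − 0 = 599 bp
  1627 − 599 = 1028 bp
  7080 − 1627 = 5453 bp
  10125 − 7080 = 3045 bp
  10792 − 10125 = 667 bp
Sorted largest to smallest: 5453, 3045, 1028, 667, 599 bp.

5453, 3045, 1028, 667, 599 bp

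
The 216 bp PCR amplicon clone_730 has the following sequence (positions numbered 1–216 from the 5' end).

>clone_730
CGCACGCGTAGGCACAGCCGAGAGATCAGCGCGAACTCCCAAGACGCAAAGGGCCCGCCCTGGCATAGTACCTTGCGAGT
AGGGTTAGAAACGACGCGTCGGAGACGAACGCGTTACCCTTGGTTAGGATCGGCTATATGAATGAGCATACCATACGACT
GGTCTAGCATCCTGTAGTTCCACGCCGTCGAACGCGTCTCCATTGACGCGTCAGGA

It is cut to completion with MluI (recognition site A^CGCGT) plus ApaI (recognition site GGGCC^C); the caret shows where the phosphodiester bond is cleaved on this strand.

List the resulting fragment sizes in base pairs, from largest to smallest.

83, 51, 39, 15, 14, 10, 4 bp

MluI sites (ACGCGT) start at positions 4, 94, 109, 192, 206.
MluI cuts after the first base of each site, so after positions 4, 94, 109, 192, 206.
The ApaI site (GGGCCC) starts at position 51.
ApaI cuts after base 5 of each site (before the last base), so after position 55.
Combined cut positions: 4, 55, 94, 109, 192, 206.
Linear molecule, 6 cuts → 7 fragments:
  1–4 → 4 bp
  5–55 → 51 bp
  56–94 → 39 bp
  95–109 → 15 bp
  110–192 → 83 bp
  193–206 → 14 bp
  207–216 → 10 bp
Sorted largest to smallest: 83, 51, 39, 15, 14, 10, 4 bp.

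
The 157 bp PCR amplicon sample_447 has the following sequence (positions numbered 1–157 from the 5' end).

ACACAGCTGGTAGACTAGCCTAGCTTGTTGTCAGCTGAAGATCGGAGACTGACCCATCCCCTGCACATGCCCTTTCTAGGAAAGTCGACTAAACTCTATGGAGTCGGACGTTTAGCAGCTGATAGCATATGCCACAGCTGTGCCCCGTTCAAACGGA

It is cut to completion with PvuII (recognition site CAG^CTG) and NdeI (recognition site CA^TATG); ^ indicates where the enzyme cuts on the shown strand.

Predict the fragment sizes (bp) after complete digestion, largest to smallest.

84, 28, 20, 10, 9, 6 bp

PvuII sites (CAGCTG) start at positions 4, 32, 116, 135.
PvuII cuts after base 3 of each site, so after positions 6, 34, 118, 137.
The NdeI site (CATATG) starts at position 126.
NdeI cuts after base 2 of each site, so after position 127.
Combined cut positions: 6, 34, 118, 127, 137.
Linear molecule, 5 cuts → 6 fragments:
  1–6 → 6 bp
  7–34 → 28 bp
  35–118 → 84 bp
  119–127 → 9 bp
  128–137 → 10 bp
  138–157 → 20 bp
Sorted largest to smallest: 84, 28, 20, 10, 9, 6 bp.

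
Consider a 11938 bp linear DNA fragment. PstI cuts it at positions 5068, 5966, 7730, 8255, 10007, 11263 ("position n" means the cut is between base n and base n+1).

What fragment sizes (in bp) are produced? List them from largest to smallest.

Linear molecule, 6 cuts → 7 fragments:
  5068 − 0 = 5068 bp
  5966 − 5068 = 898 bp
  7730 − 5966 = 1764 bp
  8255 − 7730 = 525 bp
  10007 − 8255 = 1752 bp
  11263 − 10007 = 1256 bp
  11938 − 11263 = 675 bp
Sorted largest to smallest: 5068, 1764, 1752, 1256, 898, 675, 525 bp.

5068, 1764, 1752, 1256, 898, 675, 525 bp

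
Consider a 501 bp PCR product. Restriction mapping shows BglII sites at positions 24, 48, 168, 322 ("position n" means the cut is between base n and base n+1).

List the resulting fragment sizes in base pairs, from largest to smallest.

179, 154, 120, 24, 24 bp

Linear molecule, 4 cuts → 5 fragments:
  24 − 0 = 24 bp
  48 − 24 = 24 bp
  168 − 48 = 120 bp
  322 − 168 = 154 bp
  501 − 322 = 179 bp
Sorted largest to smallest: 179, 154, 120, 24, 24 bp.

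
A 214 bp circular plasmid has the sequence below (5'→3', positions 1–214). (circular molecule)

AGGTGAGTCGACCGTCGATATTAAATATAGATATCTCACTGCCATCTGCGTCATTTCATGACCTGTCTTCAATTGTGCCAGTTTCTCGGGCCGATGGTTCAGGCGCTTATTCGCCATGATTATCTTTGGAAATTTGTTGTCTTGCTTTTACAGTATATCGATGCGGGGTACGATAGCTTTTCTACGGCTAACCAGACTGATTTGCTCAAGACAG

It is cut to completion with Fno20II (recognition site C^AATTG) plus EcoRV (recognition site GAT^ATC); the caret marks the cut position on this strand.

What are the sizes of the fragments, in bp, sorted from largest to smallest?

The Fno20II site (CAATTG) starts at position 70.
Fno20II cuts after the first base of each site, so after position 70.
The EcoRV site (GATATC) starts at position 30.
EcoRV cuts after base 3 of each site, so after position 32.
Combined cut positions: 32, 70.
Circular molecule, 2 cuts → 2 fragments:
  33–70 → 38 bp
  71–214 then 1–32 → 144 + 32 = 176 bp
Sorted largest to smallest: 176, 38 bp.

176, 38 bp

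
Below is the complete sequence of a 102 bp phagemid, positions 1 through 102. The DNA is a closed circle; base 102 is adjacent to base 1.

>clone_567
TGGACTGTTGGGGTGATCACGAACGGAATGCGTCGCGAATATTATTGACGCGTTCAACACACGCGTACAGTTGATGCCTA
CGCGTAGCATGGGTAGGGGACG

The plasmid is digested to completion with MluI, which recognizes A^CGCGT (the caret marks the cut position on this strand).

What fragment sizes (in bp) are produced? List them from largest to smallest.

70, 19, 13 bp

MluI sites (ACGCGT) start at positions 48, 61, 80.
MluI cuts after the first base of each site, so after positions 48, 61, 80.
Circular molecule, 3 cuts → 3 fragments:
  49–61 → 13 bp
  62–80 → 19 bp
  81–102 then 1–48 → 22 + 48 = 70 bp
Sorted largest to smallest: 70, 19, 13 bp.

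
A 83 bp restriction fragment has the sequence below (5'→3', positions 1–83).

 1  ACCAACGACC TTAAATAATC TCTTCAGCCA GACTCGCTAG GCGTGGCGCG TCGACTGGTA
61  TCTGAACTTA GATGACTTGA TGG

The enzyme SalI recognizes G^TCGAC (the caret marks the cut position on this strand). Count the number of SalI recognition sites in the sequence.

GTCGAC occurs starting at position 50.
SalI cuts at 1 site.

1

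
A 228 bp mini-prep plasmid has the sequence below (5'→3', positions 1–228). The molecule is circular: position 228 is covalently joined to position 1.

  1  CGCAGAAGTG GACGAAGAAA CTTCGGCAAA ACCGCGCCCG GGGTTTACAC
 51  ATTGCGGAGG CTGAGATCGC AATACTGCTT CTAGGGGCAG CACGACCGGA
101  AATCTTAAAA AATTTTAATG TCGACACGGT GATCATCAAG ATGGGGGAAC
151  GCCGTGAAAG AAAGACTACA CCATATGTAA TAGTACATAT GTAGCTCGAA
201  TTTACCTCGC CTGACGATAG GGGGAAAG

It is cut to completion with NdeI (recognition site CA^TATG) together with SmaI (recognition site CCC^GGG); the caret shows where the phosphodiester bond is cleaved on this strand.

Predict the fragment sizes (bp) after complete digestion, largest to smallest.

134, 80, 14 bp

NdeI sites (CATATG) start at positions 172, 186.
NdeI cuts after base 2 of each site, so after positions 173, 187.
The SmaI site (CCCGGG) starts at position 37.
SmaI cuts after base 3 of each site, so after position 39.
Combined cut positions: 39, 173, 187.
Circular molecule, 3 cuts → 3 fragments:
  40–173 → 134 bp
  174–187 → 14 bp
  188–228 then 1–39 → 41 + 39 = 80 bp
Sorted largest to smallest: 134, 80, 14 bp.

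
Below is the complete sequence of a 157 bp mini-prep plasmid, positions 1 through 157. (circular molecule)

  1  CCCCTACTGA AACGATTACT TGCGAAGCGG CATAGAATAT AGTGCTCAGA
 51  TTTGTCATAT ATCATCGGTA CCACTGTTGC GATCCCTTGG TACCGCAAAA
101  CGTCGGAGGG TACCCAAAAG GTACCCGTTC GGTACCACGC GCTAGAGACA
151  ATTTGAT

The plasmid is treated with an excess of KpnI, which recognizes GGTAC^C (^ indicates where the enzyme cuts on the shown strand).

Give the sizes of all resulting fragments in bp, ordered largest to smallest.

93, 22, 20, 11, 11 bp

KpnI sites (GGTACC) start at positions 67, 89, 109, 120, 131.
KpnI cuts after base 5 of each site (before the last base), so after positions 71, 93, 113, 124, 135.
Circular molecule, 5 cuts → 5 fragments:
  72–93 → 22 bp
  94–113 → 20 bp
  114–124 → 11 bp
  125–135 → 11 bp
  136–157 then 1–71 → 22 + 71 = 93 bp
Sorted largest to smallest: 93, 22, 20, 11, 11 bp.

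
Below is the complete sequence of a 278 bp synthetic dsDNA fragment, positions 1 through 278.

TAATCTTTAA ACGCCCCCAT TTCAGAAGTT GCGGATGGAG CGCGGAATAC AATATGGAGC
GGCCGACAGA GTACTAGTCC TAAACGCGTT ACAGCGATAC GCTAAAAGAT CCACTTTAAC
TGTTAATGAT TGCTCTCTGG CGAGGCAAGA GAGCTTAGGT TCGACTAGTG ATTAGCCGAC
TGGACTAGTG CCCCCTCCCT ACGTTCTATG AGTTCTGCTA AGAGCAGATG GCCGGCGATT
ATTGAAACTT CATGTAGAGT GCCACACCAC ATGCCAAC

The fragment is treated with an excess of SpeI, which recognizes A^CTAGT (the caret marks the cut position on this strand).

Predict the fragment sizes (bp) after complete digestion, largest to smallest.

94, 91, 73, 20 bp

SpeI sites (ACTAGT) start at positions 73, 164, 184.
SpeI cuts after the first base of each site, so after positions 73, 164, 184.
Linear molecule, 3 cuts → 4 fragments:
  1–73 → 73 bp
  74–164 → 91 bp
  165–184 → 20 bp
  185–278 → 94 bp
Sorted largest to smallest: 94, 91, 73, 20 bp.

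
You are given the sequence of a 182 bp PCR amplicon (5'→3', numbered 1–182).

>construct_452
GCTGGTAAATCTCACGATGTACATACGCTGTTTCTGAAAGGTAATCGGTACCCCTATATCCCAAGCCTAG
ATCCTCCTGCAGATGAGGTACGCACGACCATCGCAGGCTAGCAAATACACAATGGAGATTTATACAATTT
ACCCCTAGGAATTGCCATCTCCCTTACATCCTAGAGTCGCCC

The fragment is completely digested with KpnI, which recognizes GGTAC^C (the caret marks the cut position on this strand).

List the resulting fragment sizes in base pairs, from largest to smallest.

131, 51 bp

The KpnI site (GGTACC) starts at position 47.
KpnI cuts after base 5 of each site (before the last base), so after position 51.
Linear molecule, 1 cut → 2 fragments:
  1–51 → 51 bp
  52–182 → 131 bp
Sorted largest to smallest: 131, 51 bp.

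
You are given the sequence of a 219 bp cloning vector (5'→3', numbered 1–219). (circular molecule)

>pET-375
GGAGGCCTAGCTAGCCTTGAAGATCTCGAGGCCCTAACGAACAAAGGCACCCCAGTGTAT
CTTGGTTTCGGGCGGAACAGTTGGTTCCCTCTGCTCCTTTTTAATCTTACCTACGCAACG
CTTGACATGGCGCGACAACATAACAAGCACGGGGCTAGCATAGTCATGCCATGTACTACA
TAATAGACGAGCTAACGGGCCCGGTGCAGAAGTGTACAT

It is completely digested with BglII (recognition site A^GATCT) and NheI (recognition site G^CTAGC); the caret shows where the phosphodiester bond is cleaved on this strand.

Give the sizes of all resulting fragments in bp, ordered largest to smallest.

The BglII site (AGATCT) starts at position 21.
BglII cuts after the first base of each site, so after position 21.
NheI sites (GCTAGC) start at positions 10, 154.
NheI cuts after the first base of each site, so after positions 10, 154.
Combined cut positions: 10, 21, 154.
Circular molecule, 3 cuts → 3 fragments:
  11–21 → 11 bp
  22–154 → 133 bp
  155–219 then 1–10 → 65 + 10 = 75 bp
Sorted largest to smallest: 133, 75, 11 bp.

133, 75, 11 bp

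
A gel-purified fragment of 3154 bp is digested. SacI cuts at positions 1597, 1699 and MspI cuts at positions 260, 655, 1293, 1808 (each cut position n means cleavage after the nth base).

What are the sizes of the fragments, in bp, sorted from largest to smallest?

1346, 638, 395, 304, 260, 109, 102 bp

Combined cut positions (sorted): 260, 655, 1293, 1597, 1699, 1808.
Linear molecule, 6 cuts → 7 fragments:
  260 − 0 = 260 bp
  655 − 260 = 395 bp
  1293 − 655 = 638 bp
  1597 − 1293 = 304 bp
  1699 − 1597 = 102 bp
  1808 − 1699 = 109 bp
  3154 − 1808 = 1346 bp
Sorted largest to smallest: 1346, 638, 395, 304, 260, 109, 102 bp.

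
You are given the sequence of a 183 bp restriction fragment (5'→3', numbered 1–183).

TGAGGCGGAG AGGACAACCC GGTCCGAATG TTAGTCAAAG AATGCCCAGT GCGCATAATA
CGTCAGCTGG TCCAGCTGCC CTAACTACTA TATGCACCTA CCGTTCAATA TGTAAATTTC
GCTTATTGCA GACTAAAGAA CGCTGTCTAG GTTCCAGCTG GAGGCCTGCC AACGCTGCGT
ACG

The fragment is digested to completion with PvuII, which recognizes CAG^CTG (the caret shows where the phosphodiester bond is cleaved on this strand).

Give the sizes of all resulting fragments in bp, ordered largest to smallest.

82, 66, 26, 9 bp

PvuII sites (CAGCTG) start at positions 64, 73, 155.
PvuII cuts after base 3 of each site, so after positions 66, 75, 157.
Linear molecule, 3 cuts → 4 fragments:
  1–66 → 66 bp
  67–75 → 9 bp
  76–157 → 82 bp
  158–183 → 26 bp
Sorted largest to smallest: 82, 66, 26, 9 bp.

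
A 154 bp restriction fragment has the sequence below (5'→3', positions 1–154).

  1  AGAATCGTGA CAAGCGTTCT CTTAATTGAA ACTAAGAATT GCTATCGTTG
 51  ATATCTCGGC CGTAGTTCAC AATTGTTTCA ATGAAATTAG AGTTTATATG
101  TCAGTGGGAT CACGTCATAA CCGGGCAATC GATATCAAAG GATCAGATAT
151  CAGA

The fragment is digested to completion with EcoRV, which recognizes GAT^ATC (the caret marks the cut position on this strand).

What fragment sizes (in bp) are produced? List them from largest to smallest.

EcoRV sites (GATATC) start at positions 50, 131, 146.
EcoRV cuts after base 3 of each site, so after positions 52, 133, 148.
Linear molecule, 3 cuts → 4 fragments:
  1–52 → 52 bp
  53–133 → 81 bp
  134–148 → 15 bp
  149–154 → 6 bp
Sorted largest to smallest: 81, 52, 15, 6 bp.

81, 52, 15, 6 bp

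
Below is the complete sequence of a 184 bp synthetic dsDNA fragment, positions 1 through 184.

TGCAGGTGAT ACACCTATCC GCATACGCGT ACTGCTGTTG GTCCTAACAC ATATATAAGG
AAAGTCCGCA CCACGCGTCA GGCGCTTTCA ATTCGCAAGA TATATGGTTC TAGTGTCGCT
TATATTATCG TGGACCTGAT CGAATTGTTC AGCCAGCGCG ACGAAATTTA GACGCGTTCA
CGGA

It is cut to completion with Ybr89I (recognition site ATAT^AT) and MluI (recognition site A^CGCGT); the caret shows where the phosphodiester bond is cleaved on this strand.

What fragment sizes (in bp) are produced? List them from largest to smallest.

Ybr89I sites (ATATAT) start at positions 51, 100.
Ybr89I cuts after base 4 of each site, so after positions 54, 103.
MluI sites (ACGCGT) start at positions 25, 73, 172.
MluI cuts after the first base of each site, so after positions 25, 73, 172.
Combined cut positions: 25, 54, 73, 103, 172.
Linear molecule, 5 cuts → 6 fragments:
  1–25 → 25 bp
  26–54 → 29 bp
  55–73 → 19 bp
  74–103 → 30 bp
  104–172 → 69 bp
  173–184 → 12 bp
Sorted largest to smallest: 69, 30, 29, 25, 19, 12 bp.

69, 30, 29, 25, 19, 12 bp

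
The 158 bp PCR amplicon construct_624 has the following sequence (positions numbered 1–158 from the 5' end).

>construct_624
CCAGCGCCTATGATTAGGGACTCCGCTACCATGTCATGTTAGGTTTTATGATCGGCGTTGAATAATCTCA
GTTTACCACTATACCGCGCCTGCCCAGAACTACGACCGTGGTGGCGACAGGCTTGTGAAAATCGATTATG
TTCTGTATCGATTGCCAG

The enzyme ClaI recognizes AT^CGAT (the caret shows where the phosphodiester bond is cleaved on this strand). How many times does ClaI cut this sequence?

ATCGAT occurs starting at positions 131, 147.
ClaI cuts at 2 sites.

2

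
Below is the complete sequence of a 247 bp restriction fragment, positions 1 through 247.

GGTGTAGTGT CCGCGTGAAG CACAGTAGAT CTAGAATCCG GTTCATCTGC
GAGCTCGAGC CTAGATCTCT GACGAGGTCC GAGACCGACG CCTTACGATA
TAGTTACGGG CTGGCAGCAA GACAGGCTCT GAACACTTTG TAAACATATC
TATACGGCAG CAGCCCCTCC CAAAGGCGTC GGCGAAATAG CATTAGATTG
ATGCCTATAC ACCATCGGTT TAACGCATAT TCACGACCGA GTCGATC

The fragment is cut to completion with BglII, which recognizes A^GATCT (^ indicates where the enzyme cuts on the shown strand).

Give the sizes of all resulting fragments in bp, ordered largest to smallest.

BglII sites (AGATCT) start at positions 27, 63.
BglII cuts after the first base of each site, so after positions 27, 63.
Linear molecule, 2 cuts → 3 fragments:
  1–27 → 27 bp
  28–63 → 36 bp
  64–247 → 184 bp
Sorted largest to smallest: 184, 36, 27 bp.

184, 36, 27 bp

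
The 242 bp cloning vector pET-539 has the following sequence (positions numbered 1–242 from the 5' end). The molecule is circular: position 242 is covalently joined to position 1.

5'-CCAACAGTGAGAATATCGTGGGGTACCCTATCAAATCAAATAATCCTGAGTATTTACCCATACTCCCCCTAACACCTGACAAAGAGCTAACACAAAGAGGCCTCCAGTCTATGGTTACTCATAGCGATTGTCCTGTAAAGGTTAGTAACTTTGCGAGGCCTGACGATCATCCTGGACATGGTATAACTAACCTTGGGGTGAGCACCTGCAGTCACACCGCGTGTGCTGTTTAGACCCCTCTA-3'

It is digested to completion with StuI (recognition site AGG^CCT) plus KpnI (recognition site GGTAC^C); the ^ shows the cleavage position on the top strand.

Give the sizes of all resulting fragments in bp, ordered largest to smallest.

110, 74, 58 bp

StuI sites (AGGCCT) start at positions 98, 156.
StuI cuts after base 3 of each site, so after positions 100, 158.
The KpnI site (GGTACC) starts at position 22.
KpnI cuts after base 5 of each site (before the last base), so after position 26.
Combined cut positions: 26, 100, 158.
Circular molecule, 3 cuts → 3 fragments:
  27–100 → 74 bp
  101–158 → 58 bp
  159–242 then 1–26 → 84 + 26 = 110 bp
Sorted largest to smallest: 110, 74, 58 bp.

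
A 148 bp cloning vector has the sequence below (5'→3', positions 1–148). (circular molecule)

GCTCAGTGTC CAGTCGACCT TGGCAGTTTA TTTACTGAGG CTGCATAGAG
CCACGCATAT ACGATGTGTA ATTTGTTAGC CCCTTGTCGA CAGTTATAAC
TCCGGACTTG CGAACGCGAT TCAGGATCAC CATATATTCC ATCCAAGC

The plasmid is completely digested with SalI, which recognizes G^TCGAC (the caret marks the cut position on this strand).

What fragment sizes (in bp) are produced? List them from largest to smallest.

75, 73 bp

SalI sites (GTCGAC) start at positions 13, 86.
SalI cuts after the first base of each site, so after positions 13, 86.
Circular molecule, 2 cuts → 2 fragments:
  14–86 → 73 bp
  87–148 then 1–13 → 62 + 13 = 75 bp
Sorted largest to smallest: 75, 73 bp.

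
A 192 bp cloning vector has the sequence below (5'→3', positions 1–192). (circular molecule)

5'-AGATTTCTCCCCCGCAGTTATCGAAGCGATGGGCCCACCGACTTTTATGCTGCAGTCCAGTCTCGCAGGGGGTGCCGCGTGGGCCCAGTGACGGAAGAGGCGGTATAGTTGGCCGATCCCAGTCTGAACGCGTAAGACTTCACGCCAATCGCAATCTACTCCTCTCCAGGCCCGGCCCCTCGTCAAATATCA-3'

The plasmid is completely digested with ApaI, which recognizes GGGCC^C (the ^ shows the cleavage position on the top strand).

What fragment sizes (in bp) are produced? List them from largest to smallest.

142, 50 bp

ApaI sites (GGGCCC) start at positions 31, 81.
ApaI cuts after base 5 of each site (before the last base), so after positions 35, 85.
Circular molecule, 2 cuts → 2 fragments:
  36–85 → 50 bp
  86–192 then 1–35 → 107 + 35 = 142 bp
Sorted largest to smallest: 142, 50 bp.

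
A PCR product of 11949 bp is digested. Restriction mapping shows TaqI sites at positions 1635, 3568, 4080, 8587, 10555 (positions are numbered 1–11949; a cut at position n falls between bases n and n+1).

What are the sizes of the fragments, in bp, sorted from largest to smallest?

4507, 1968, 1933, 1635, 1394, 512 bp

Linear molecule, 5 cuts → 6 fragments:
  1635 − 0 = 1635 bp
  3568 − 1635 = 1933 bp
  4080 − 3568 = 512 bp
  8587 − 4080 = 4507 bp
  10555 − 8587 = 1968 bp
  11949 − 10555 = 1394 bp
Sorted largest to smallest: 4507, 1968, 1933, 1635, 1394, 512 bp.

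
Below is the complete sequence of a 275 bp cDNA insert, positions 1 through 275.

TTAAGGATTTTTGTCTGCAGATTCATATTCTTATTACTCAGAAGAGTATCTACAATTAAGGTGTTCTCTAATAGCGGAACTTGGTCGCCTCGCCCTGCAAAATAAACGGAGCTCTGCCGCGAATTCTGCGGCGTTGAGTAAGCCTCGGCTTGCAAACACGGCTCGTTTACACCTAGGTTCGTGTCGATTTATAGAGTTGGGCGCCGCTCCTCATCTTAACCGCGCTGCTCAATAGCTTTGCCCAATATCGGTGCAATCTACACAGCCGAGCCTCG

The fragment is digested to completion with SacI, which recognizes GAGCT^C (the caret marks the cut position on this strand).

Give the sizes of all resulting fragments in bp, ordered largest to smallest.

162, 113 bp

The SacI site (GAGCTC) starts at position 109.
SacI cuts after base 5 of each site (before the last base), so after position 113.
Linear molecule, 1 cut → 2 fragments:
  1–113 → 113 bp
  114–275 → 162 bp
Sorted largest to smallest: 162, 113 bp.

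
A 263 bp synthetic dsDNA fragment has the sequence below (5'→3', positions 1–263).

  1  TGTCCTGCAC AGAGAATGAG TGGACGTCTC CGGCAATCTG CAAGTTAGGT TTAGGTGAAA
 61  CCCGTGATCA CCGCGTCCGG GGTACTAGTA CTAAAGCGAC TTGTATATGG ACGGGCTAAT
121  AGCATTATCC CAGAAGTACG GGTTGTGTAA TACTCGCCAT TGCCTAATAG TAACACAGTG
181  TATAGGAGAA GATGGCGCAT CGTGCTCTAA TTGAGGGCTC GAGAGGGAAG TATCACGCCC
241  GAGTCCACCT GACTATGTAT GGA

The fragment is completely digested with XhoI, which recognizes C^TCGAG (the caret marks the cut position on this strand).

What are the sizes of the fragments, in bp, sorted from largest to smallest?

The XhoI site (CTCGAG) starts at position 218.
XhoI cuts after the first base of each site, so after position 218.
Linear molecule, 1 cut → 2 fragments:
  1–218 → 218 bp
  219–263 → 45 bp
Sorted largest to smallest: 218, 45 bp.

218, 45 bp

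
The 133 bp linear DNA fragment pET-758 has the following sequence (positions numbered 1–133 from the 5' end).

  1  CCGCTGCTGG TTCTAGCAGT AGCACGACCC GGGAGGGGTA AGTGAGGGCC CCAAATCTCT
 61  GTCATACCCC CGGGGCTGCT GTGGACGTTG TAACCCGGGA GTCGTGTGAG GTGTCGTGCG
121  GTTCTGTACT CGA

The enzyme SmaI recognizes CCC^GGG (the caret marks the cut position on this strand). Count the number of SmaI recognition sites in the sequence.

3

CCCGGG occurs starting at positions 28, 69, 94.
SmaI cuts at 3 sites.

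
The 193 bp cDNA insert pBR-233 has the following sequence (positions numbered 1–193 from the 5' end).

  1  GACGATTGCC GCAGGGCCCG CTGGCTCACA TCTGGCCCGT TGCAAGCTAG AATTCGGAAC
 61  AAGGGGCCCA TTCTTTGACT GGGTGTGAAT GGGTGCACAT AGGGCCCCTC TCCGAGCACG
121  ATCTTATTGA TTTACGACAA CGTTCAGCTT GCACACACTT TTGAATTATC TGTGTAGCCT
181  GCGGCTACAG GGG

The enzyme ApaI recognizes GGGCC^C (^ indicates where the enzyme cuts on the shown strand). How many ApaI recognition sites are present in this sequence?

3

GGGCCC occurs starting at positions 14, 64, 102.
ApaI cuts at 3 sites.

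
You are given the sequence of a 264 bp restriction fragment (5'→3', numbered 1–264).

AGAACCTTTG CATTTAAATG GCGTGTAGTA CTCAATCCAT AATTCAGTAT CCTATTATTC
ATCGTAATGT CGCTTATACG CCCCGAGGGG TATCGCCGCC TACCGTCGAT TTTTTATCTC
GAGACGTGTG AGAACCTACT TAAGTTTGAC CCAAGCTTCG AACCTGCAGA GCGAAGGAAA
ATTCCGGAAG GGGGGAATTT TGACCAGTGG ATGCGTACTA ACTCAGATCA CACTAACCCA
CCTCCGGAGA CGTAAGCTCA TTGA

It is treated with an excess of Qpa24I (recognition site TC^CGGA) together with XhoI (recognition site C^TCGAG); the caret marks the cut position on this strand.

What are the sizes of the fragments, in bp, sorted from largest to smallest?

118, 66, 60, 20 bp

Qpa24I sites (TCCGGA) start at positions 183, 243.
Qpa24I cuts after base 2 of each site, so after positions 184, 244.
The XhoI site (CTCGAG) starts at position 118.
XhoI cuts after the first base of each site, so after position 118.
Combined cut positions: 118, 184, 244.
Linear molecule, 3 cuts → 4 fragments:
  1–118 → 118 bp
  119–184 → 66 bp
  185–244 → 60 bp
  245–264 → 20 bp
Sorted largest to smallest: 118, 66, 60, 20 bp.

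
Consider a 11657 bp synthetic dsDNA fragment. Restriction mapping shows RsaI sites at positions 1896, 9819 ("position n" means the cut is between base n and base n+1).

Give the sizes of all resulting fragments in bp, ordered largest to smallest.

7923, 1896, 1838 bp

Linear molecule, 2 cuts → 3 fragments:
  1896 − 0 = 1896 bp
  9819 − 1896 = 7923 bp
  11657 − 9819 = 1838 bp
Sorted largest to smallest: 7923, 1896, 1838 bp.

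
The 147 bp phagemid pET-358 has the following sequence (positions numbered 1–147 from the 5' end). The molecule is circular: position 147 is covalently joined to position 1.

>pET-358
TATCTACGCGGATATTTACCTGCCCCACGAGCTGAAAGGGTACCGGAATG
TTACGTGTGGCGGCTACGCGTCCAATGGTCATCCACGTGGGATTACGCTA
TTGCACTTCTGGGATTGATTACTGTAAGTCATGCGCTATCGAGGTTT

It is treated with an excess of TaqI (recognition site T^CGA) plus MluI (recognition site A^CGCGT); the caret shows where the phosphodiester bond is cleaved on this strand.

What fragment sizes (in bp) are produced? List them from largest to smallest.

The TaqI site (TCGA) starts at position 139.
TaqI cuts after the first base of each site, so after position 139.
The MluI site (ACGCGT) starts at position 66.
MluI cuts after the first base of each site, so after position 66.
Combined cut positions: 66, 139.
Circular molecule, 2 cuts → 2 fragments:
  67–139 → 73 bp
  140–147 then 1–66 → 8 + 66 = 74 bp
Sorted largest to smallest: 74, 73 bp.

74, 73 bp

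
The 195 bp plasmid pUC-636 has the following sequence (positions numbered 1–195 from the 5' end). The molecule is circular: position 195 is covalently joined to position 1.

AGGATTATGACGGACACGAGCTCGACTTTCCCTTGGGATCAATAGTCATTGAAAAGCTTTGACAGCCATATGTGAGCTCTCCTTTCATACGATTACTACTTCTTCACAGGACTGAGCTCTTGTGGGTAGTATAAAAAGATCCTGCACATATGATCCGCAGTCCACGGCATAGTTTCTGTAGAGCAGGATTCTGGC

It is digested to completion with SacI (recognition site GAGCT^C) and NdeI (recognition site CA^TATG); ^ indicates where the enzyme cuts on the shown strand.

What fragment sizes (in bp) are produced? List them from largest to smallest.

69, 46, 40, 30, 10 bp

SacI sites (GAGCTC) start at positions 18, 74, 114.
SacI cuts after base 5 of each site (before the last base), so after positions 22, 78, 118.
NdeI sites (CATATG) start at positions 67, 147.
NdeI cuts after base 2 of each site, so after positions 68, 148.
Combined cut positions: 22, 68, 78, 118, 148.
Circular molecule, 5 cuts → 5 fragments:
  23–68 → 46 bp
  69–78 → 10 bp
  79–118 → 40 bp
  119–148 → 30 bp
  149–195 then 1–22 → 47 + 22 = 69 bp
Sorted largest to smallest: 69, 46, 40, 30, 10 bp.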